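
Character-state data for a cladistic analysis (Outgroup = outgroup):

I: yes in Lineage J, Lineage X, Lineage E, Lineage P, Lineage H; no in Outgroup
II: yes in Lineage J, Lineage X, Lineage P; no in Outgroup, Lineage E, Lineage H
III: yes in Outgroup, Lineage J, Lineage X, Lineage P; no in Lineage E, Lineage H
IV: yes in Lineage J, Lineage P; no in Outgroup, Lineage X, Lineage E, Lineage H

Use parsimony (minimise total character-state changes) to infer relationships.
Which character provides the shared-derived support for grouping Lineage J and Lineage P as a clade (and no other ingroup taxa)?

Character polarity is set by the outgroup: the derived state is whichever differs from the outgroup's state, so for III the derived state is 'no', and for the remaining characters it is 'yes'.
All ingroup taxa share the derived state 'yes' for I; it defines the ingroup but does not resolve relationships within it.
II: derived state 'yes' in Lineage J, Lineage P, and Lineage X only — synapomorphy for {Lineage J, Lineage P, Lineage X}.
Only Lineage E and Lineage H show the derived state 'no' for III, supporting them as a clade.
Only Lineage J and Lineage P show the derived state 'yes' for IV, supporting them as a clade.
Most parsimonious ingroup topology: (((Lineage J,Lineage P),Lineage X),(Lineage E,Lineage H)).
The clade {Lineage J, Lineage P} is supported by IV: its derived state 'yes' occurs in exactly those taxa and in no other taxon (including the outgroup).

IV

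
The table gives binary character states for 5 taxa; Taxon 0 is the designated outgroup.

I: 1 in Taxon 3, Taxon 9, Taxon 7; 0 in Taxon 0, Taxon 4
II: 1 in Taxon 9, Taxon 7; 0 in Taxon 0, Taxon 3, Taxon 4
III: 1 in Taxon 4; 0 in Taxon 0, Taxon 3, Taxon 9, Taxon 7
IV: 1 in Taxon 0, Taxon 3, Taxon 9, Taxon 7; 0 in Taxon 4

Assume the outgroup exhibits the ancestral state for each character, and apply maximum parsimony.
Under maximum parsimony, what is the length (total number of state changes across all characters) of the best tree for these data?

Character polarity is set by the outgroup: the derived state is whichever differs from the outgroup's state, so for IV the derived state is '0', and for the remaining characters it is '1'.
I (derived state '1') is shared by Taxon 3, Taxon 7, and Taxon 9 — a synapomorphy uniting that clade.
II: derived state '1' in Taxon 7 and Taxon 9 only — synapomorphy for {Taxon 7, Taxon 9}.
III (derived state '1') is unique to Taxon 4 (autapomorphy; uninformative for grouping).
IV (derived state '0') is unique to Taxon 4 (autapomorphy; uninformative for grouping).
Most parsimonious ingroup topology: ((Taxon 3,(Taxon 9,Taxon 7)),Taxon 4).
Changes per character on this tree: I: 1; II: 1; III: 1; IV: 1.
Total = 4.

4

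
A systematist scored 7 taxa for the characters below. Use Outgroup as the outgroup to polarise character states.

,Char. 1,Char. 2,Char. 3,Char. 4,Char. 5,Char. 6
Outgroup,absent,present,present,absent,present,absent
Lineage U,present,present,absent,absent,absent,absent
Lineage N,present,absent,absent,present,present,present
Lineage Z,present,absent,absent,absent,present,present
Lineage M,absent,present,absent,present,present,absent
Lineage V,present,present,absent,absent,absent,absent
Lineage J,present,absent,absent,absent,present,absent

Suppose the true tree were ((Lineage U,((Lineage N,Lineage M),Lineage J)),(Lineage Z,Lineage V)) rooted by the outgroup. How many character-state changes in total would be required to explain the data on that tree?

Map each character onto ((Lineage U,((Lineage N,Lineage M),Lineage J)),(Lineage Z,Lineage V)) (rooted by Outgroup) and count the minimum state changes it requires (Fitch parsimony):
Char. 1: 2; Char. 2: 3; Char. 3: 1; Char. 4: 1; Char. 5: 2; Char. 6: 2.
Total tree length = 11.

11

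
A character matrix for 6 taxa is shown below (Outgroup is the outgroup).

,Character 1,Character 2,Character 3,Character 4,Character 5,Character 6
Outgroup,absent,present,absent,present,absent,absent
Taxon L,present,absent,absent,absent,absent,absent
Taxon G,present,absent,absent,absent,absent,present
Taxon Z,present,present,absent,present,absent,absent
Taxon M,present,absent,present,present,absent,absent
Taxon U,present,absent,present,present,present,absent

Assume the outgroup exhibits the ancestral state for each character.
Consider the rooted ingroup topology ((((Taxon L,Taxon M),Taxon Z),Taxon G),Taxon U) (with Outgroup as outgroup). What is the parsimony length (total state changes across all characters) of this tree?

Map each character onto ((((Taxon L,Taxon M),Taxon Z),Taxon G),Taxon U) (rooted by Outgroup) and count the minimum state changes it requires (Fitch parsimony):
Character 1: 1; Character 2: 2; Character 3: 2; Character 4: 2; Character 5: 1; Character 6: 1.
Total tree length = 9.

9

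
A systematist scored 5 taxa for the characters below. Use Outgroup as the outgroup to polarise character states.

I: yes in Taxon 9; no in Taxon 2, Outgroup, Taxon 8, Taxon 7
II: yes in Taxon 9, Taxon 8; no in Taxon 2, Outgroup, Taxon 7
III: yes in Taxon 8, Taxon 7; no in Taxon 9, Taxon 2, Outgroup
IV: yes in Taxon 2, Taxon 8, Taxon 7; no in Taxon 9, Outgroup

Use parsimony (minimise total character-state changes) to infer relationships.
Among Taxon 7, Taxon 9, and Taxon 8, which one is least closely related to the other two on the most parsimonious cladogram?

The outgroup has state 'no' for every character, so 'yes' is the derived state throughout.
I: derived state 'yes' in Taxon 9 only — an autapomorphy, so it tells us nothing about relationships among taxa.
II groups Taxon 8 and Taxon 9, which is incompatible with the clades supported by the remaining characters; treating it as convergent (homoplasy) costs fewer steps than any alternative tree.
III (derived state 'yes') is shared by Taxon 7 and Taxon 8 — a synapomorphy uniting that clade.
Only Taxon 2, Taxon 7, and Taxon 8 show the derived state 'yes' for IV, supporting them as a clade.
Most parsimonious ingroup topology: ((Taxon 2,(Taxon 8,Taxon 7)),Taxon 9).
Taxon 7 and Taxon 8 share a more recent common ancestor with each other than either does with Taxon 9, so Taxon 9 is the least closely related of the three.

Taxon 9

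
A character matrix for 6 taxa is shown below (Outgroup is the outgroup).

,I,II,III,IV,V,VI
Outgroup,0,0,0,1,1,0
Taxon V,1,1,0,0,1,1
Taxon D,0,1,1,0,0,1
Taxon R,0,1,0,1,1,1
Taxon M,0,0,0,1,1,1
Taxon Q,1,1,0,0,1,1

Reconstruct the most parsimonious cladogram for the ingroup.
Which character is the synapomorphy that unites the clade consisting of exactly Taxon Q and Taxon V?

I

Character polarity is set by the outgroup: the derived state is whichever differs from the outgroup's state, so for IV, V the derived state is '0', and for the remaining characters it is '1'.
Only Taxon Q and Taxon V show the derived state '1' for I, supporting them as a clade.
Only Taxon D, Taxon Q, Taxon R, and Taxon V show the derived state '1' for II, supporting them as a clade.
III: derived state '1' in Taxon D only — an autapomorphy, so it tells us nothing about relationships among taxa.
IV (derived state '0') is shared by Taxon D, Taxon Q, and Taxon V — a synapomorphy uniting that clade.
V: derived state '0' in Taxon D only — an autapomorphy, so it tells us nothing about relationships among taxa.
VI (derived state '1') is shared by all ingroup taxa — unites the whole ingroup.
Most parsimonious ingroup topology: ((((Taxon V,Taxon Q),Taxon D),Taxon R),Taxon M).
The clade {Taxon Q, Taxon V} is supported by I: its derived state '1' occurs in exactly those taxa and in no other taxon (including the outgroup).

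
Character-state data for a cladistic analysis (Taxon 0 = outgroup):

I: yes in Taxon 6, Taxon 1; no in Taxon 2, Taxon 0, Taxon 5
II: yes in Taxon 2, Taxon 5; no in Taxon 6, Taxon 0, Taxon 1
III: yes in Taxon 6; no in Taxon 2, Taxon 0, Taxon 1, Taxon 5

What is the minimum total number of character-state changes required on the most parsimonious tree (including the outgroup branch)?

The outgroup has state 'no' for every character, so 'yes' is the derived state throughout.
I (derived state 'yes') is shared by Taxon 1 and Taxon 6 — a synapomorphy uniting that clade.
II: derived state 'yes' in Taxon 2 and Taxon 5 only — synapomorphy for {Taxon 2, Taxon 5}.
III: derived state 'yes' in Taxon 6 only — an autapomorphy, so it tells us nothing about relationships among taxa.
Most parsimonious ingroup topology: ((Taxon 1,Taxon 6),(Taxon 2,Taxon 5)).
Changes per character on this tree: I: 1; II: 1; III: 1.
Total = 3.

3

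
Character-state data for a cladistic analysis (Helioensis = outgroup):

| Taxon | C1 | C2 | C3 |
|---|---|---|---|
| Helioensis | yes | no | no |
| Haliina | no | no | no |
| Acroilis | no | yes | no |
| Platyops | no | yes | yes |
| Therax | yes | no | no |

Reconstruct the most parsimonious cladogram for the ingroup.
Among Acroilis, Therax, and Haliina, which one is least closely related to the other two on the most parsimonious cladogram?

Therax

Character polarity is set by the outgroup: the derived state is whichever differs from the outgroup's state, so for C1 the derived state is 'no', and for the remaining characters it is 'yes'.
Only Acroilis, Haliina, and Platyops show the derived state 'no' for C1, supporting them as a clade.
C2 (derived state 'yes') is shared by Acroilis and Platyops — a synapomorphy uniting that clade.
C3 (derived state 'yes') is unique to Platyops (autapomorphy; uninformative for grouping).
Most parsimonious ingroup topology: ((Haliina,(Acroilis,Platyops)),Therax).
Haliina and Acroilis share a more recent common ancestor with each other than either does with Therax, so Therax is the least closely related of the three.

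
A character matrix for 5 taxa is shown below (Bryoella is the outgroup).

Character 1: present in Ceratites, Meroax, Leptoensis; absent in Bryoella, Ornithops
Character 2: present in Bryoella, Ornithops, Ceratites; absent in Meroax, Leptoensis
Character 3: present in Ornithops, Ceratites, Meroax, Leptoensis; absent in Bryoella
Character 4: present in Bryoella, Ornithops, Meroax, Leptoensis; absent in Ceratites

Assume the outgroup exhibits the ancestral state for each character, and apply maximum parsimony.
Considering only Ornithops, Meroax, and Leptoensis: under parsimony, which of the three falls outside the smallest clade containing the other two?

Ornithops

Character polarity is set by the outgroup: the derived state is whichever differs from the outgroup's state, so for Character 2, Character 4 the derived state is 'absent', and for the remaining characters it is 'present'.
Only Ceratites, Leptoensis, and Meroax show the derived state 'present' for Character 1, supporting them as a clade.
Character 2: derived state 'absent' in Leptoensis and Meroax only — synapomorphy for {Leptoensis, Meroax}.
All ingroup taxa share the derived state 'present' for Character 3; it defines the ingroup but does not resolve relationships within it.
Character 4 (derived state 'absent') is unique to Ceratites (autapomorphy; uninformative for grouping).
Most parsimonious ingroup topology: (Ornithops,(Ceratites,(Meroax,Leptoensis))).
Leptoensis and Meroax share a more recent common ancestor with each other than either does with Ornithops, so Ornithops is the least closely related of the three.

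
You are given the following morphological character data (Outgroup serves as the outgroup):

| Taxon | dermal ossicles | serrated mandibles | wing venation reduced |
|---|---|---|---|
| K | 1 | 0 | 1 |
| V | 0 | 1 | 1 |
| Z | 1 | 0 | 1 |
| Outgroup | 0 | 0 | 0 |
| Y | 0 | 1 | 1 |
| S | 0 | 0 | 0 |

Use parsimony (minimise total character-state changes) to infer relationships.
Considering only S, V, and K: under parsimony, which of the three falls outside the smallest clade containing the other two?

S

The outgroup has state '0' for every character, so '1' is the derived state throughout.
dermal ossicles (derived state '1') is shared by K and Z — a synapomorphy uniting that clade.
serrated mandibles: derived state '1' in V and Y only — synapomorphy for {V, Y}.
wing venation reduced (derived state '1') is shared by K, V, Y, and Z — a synapomorphy uniting that clade.
Most parsimonious ingroup topology: (((Z,K),(Y,V)),S).
V and K share a more recent common ancestor with each other than either does with S, so S is the least closely related of the three.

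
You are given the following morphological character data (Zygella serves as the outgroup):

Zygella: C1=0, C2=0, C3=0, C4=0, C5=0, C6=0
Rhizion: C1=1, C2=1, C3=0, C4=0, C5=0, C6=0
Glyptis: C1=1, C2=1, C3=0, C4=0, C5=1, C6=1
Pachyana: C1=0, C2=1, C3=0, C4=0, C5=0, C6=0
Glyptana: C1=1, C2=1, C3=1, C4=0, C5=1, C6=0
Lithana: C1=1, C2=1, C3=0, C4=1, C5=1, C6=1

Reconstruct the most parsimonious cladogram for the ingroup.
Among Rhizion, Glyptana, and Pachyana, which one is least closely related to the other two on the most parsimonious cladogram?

Pachyana

The outgroup has state '0' for every character, so '1' is the derived state throughout.
C1 (derived state '1') is shared by Glyptana, Glyptis, Lithana, and Rhizion — a synapomorphy uniting that clade.
All ingroup taxa share the derived state '1' for C2; it defines the ingroup but does not resolve relationships within it.
C3 (derived state '1') is unique to Glyptana (autapomorphy; uninformative for grouping).
C4 (derived state '1') is unique to Lithana (autapomorphy; uninformative for grouping).
C5 (derived state '1') is shared by Glyptana, Glyptis, and Lithana — a synapomorphy uniting that clade.
C6 (derived state '1') is shared by Glyptis and Lithana — a synapomorphy uniting that clade.
Most parsimonious ingroup topology: ((Rhizion,((Glyptis,Lithana),Glyptana)),Pachyana).
Glyptana and Rhizion share a more recent common ancestor with each other than either does with Pachyana, so Pachyana is the least closely related of the three.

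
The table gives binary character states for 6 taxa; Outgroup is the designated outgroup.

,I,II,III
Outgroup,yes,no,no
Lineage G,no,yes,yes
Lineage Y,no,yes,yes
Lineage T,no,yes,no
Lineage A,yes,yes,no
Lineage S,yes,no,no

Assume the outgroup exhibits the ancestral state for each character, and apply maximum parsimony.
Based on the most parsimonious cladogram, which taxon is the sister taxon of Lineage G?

Lineage Y

Character polarity is set by the outgroup: the derived state is whichever differs from the outgroup's state, so for I the derived state is 'no', and for the remaining characters it is 'yes'.
Only Lineage G, Lineage T, and Lineage Y show the derived state 'no' for I, supporting them as a clade.
II (derived state 'yes') is shared by Lineage A, Lineage G, Lineage T, and Lineage Y — a synapomorphy uniting that clade.
III: derived state 'yes' in Lineage G and Lineage Y only — synapomorphy for {Lineage G, Lineage Y}.
Most parsimonious ingroup topology: ((((Lineage G,Lineage Y),Lineage T),Lineage A),Lineage S).
Lineage G and Lineage Y form a cherry on this tree, so they are sister taxa.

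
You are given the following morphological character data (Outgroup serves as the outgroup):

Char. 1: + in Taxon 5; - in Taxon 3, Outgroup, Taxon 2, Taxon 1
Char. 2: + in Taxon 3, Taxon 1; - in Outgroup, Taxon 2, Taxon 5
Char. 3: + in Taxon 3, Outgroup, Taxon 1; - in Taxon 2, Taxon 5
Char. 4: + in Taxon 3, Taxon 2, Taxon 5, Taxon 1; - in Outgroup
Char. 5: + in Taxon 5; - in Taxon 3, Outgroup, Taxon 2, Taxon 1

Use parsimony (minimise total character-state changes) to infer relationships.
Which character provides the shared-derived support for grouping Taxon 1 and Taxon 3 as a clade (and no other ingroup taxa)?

Character polarity is set by the outgroup: the derived state is whichever differs from the outgroup's state, so for Char. 3 the derived state is '-', and for the remaining characters it is '+'.
Char. 1 (derived state '+') is unique to Taxon 5 (autapomorphy; uninformative for grouping).
Char. 2 (derived state '+') is shared by Taxon 1 and Taxon 3 — a synapomorphy uniting that clade.
Only Taxon 2 and Taxon 5 show the derived state '-' for Char. 3, supporting them as a clade.
Char. 4 (derived state '+') is shared by all ingroup taxa — unites the whole ingroup.
Char. 5 (derived state '+') is unique to Taxon 5 (autapomorphy; uninformative for grouping).
Most parsimonious ingroup topology: ((Taxon 3,Taxon 1),(Taxon 2,Taxon 5)).
The clade {Taxon 1, Taxon 3} is supported by Char. 2: its derived state '+' occurs in exactly those taxa and in no other taxon (including the outgroup).

Char. 2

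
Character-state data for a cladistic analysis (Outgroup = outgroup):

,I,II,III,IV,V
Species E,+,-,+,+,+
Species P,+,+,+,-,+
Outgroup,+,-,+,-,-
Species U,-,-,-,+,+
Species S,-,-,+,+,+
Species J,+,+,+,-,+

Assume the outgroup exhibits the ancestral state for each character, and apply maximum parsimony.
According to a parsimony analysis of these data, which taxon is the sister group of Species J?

Species P

Character polarity is set by the outgroup: the derived state is whichever differs from the outgroup's state, so for I, III the derived state is '-', and for the remaining characters it is '+'.
I (derived state '-') is shared by Species S and Species U — a synapomorphy uniting that clade.
II: derived state '+' in Species J and Species P only — synapomorphy for {Species J, Species P}.
III: derived state '-' in Species U only — an autapomorphy, so it tells us nothing about relationships among taxa.
IV: derived state '+' in Species E, Species S, and Species U only — synapomorphy for {Species E, Species S, Species U}.
V (derived state '+') is shared by all ingroup taxa — unites the whole ingroup.
Most parsimonious ingroup topology: ((Species E,(Species S,Species U)),(Species J,Species P)).
Species J and Species P form a cherry on this tree, so they are sister taxa.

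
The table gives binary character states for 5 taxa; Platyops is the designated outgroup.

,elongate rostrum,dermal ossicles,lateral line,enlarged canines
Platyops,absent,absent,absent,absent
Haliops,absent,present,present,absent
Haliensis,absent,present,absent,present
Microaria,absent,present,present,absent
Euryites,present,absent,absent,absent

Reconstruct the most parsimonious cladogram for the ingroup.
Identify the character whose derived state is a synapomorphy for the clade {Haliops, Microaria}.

lateral line

The outgroup has state 'absent' for every character, so 'present' is the derived state throughout.
elongate rostrum: derived state 'present' in Euryites only — an autapomorphy, so it tells us nothing about relationships among taxa.
Only Haliensis, Haliops, and Microaria show the derived state 'present' for dermal ossicles, supporting them as a clade.
lateral line: derived state 'present' in Haliops and Microaria only — synapomorphy for {Haliops, Microaria}.
enlarged canines: derived state 'present' in Haliensis only — an autapomorphy, so it tells us nothing about relationships among taxa.
Most parsimonious ingroup topology: (((Haliops,Microaria),Haliensis),Euryites).
The clade {Haliops, Microaria} is supported by lateral line: its derived state 'present' occurs in exactly those taxa and in no other taxon (including the outgroup).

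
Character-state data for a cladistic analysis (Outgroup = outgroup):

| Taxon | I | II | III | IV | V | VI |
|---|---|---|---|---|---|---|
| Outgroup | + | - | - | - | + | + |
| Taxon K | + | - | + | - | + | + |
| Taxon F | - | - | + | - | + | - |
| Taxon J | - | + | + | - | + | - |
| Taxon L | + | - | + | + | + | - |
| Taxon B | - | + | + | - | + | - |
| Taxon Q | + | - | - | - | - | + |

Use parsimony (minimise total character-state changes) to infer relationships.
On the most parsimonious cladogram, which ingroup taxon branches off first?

Taxon Q

Character polarity is set by the outgroup: the derived state is whichever differs from the outgroup's state, so for I, V, VI the derived state is '-', and for the remaining characters it is '+'.
I: derived state '-' in Taxon B, Taxon F, and Taxon J only — synapomorphy for {Taxon B, Taxon F, Taxon J}.
Only Taxon B and Taxon J show the derived state '+' for II, supporting them as a clade.
III (derived state '+') is shared by Taxon B, Taxon F, Taxon J, Taxon K, and Taxon L — a synapomorphy uniting that clade.
IV (derived state '+') is unique to Taxon L (autapomorphy; uninformative for grouping).
V: derived state '-' in Taxon Q only — an autapomorphy, so it tells us nothing about relationships among taxa.
VI: derived state '-' in Taxon B, Taxon F, Taxon J, and Taxon L only — synapomorphy for {Taxon B, Taxon F, Taxon J, Taxon L}.
Most parsimonious ingroup topology: ((Taxon K,((Taxon F,(Taxon J,Taxon B)),Taxon L)),Taxon Q).
Taxon Q is sister to the clade containing all other ingroup taxa, so it is the earliest-diverging (most basal) ingroup lineage.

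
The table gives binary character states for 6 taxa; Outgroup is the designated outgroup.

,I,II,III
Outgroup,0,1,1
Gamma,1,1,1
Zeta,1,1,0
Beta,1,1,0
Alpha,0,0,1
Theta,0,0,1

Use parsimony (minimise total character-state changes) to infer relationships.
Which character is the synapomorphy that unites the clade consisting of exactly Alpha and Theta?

II

Character polarity is set by the outgroup: the derived state is whichever differs from the outgroup's state, so for II, III the derived state is '0', and for the remaining characters it is '1'.
I (derived state '1') is shared by Beta, Gamma, and Zeta — a synapomorphy uniting that clade.
II: derived state '0' in Alpha and Theta only — synapomorphy for {Alpha, Theta}.
III (derived state '0') is shared by Beta and Zeta — a synapomorphy uniting that clade.
Most parsimonious ingroup topology: ((Gamma,(Zeta,Beta)),(Alpha,Theta)).
The clade {Alpha, Theta} is supported by II: its derived state '0' occurs in exactly those taxa and in no other taxon (including the outgroup).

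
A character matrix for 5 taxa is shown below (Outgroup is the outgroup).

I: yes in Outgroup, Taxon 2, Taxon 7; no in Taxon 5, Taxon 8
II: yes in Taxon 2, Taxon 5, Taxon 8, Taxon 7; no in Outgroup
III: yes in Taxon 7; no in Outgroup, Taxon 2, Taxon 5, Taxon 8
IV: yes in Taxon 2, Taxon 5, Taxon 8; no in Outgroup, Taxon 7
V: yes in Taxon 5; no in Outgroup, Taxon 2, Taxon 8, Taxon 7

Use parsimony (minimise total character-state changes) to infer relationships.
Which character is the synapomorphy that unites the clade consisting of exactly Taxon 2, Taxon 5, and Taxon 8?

Character polarity is set by the outgroup: the derived state is whichever differs from the outgroup's state, so for I the derived state is 'no', and for the remaining characters it is 'yes'.
I (derived state 'no') is shared by Taxon 5 and Taxon 8 — a synapomorphy uniting that clade.
All ingroup taxa share the derived state 'yes' for II; it defines the ingroup but does not resolve relationships within it.
III: derived state 'yes' in Taxon 7 only — an autapomorphy, so it tells us nothing about relationships among taxa.
Only Taxon 2, Taxon 5, and Taxon 8 show the derived state 'yes' for IV, supporting them as a clade.
V (derived state 'yes') is unique to Taxon 5 (autapomorphy; uninformative for grouping).
Most parsimonious ingroup topology: ((Taxon 2,(Taxon 5,Taxon 8)),Taxon 7).
The clade {Taxon 2, Taxon 5, Taxon 8} is supported by IV: its derived state 'yes' occurs in exactly those taxa and in no other taxon (including the outgroup).

IV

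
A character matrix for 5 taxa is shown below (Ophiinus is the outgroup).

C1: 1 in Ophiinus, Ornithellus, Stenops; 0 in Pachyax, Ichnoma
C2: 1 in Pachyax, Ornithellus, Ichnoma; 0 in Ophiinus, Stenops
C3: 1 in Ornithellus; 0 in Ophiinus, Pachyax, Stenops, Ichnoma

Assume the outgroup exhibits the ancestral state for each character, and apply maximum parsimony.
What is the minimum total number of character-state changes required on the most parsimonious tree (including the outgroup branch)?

Character polarity is set by the outgroup: the derived state is whichever differs from the outgroup's state, so for C1 the derived state is '0', and for the remaining characters it is '1'.
Only Ichnoma and Pachyax show the derived state '0' for C1, supporting them as a clade.
C2: derived state '1' in Ichnoma, Ornithellus, and Pachyax only — synapomorphy for {Ichnoma, Ornithellus, Pachyax}.
C3: derived state '1' in Ornithellus only — an autapomorphy, so it tells us nothing about relationships among taxa.
Most parsimonious ingroup topology: (((Pachyax,Ichnoma),Ornithellus),Stenops).
Changes per character on this tree: C1: 1; C2: 1; C3: 1.
Total = 3.

3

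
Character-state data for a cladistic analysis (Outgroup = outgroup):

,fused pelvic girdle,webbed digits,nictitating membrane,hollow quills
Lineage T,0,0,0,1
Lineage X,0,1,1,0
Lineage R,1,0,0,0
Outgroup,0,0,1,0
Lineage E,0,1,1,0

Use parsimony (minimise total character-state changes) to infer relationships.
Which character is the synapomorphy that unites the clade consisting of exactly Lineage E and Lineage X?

webbed digits

Character polarity is set by the outgroup: the derived state is whichever differs from the outgroup's state, so for nictitating membrane the derived state is '0', and for the remaining characters it is '1'.
fused pelvic girdle: derived state '1' in Lineage R only — an autapomorphy, so it tells us nothing about relationships among taxa.
webbed digits (derived state '1') is shared by Lineage E and Lineage X — a synapomorphy uniting that clade.
nictitating membrane: derived state '0' in Lineage R and Lineage T only — synapomorphy for {Lineage R, Lineage T}.
hollow quills: derived state '1' in Lineage T only — an autapomorphy, so it tells us nothing about relationships among taxa.
Most parsimonious ingroup topology: ((Lineage E,Lineage X),(Lineage T,Lineage R)).
The clade {Lineage E, Lineage X} is supported by webbed digits: its derived state '1' occurs in exactly those taxa and in no other taxon (including the outgroup).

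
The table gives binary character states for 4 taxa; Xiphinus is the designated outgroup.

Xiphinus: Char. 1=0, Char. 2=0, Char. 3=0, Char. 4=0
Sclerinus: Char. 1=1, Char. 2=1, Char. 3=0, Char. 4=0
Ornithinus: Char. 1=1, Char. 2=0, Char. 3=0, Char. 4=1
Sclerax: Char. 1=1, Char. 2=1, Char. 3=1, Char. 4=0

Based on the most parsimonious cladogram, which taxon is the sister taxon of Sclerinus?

Sclerax

The outgroup has state '0' for every character, so '1' is the derived state throughout.
Char. 1 (derived state '1') is shared by all ingroup taxa — unites the whole ingroup.
Only Sclerax and Sclerinus show the derived state '1' for Char. 2, supporting them as a clade.
Char. 3 (derived state '1') is unique to Sclerax (autapomorphy; uninformative for grouping).
Char. 4: derived state '1' in Ornithinus only — an autapomorphy, so it tells us nothing about relationships among taxa.
Most parsimonious ingroup topology: ((Sclerinus,Sclerax),Ornithinus).
Sclerinus and Sclerax form a cherry on this tree, so they are sister taxa.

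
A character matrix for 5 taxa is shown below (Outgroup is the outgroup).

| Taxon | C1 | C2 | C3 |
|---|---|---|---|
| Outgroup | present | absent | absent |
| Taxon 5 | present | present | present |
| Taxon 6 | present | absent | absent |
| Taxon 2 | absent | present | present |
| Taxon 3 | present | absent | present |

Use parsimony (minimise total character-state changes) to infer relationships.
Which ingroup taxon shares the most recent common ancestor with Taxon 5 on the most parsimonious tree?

Taxon 2

Character polarity is set by the outgroup: the derived state is whichever differs from the outgroup's state, so for C1 the derived state is 'absent', and for the remaining characters it is 'present'.
C1: derived state 'absent' in Taxon 2 only — an autapomorphy, so it tells us nothing about relationships among taxa.
C2: derived state 'present' in Taxon 2 and Taxon 5 only — synapomorphy for {Taxon 2, Taxon 5}.
C3 (derived state 'present') is shared by Taxon 2, Taxon 3, and Taxon 5 — a synapomorphy uniting that clade.
Most parsimonious ingroup topology: (((Taxon 5,Taxon 2),Taxon 3),Taxon 6).
Taxon 5 and Taxon 2 form a cherry on this tree, so they are sister taxa.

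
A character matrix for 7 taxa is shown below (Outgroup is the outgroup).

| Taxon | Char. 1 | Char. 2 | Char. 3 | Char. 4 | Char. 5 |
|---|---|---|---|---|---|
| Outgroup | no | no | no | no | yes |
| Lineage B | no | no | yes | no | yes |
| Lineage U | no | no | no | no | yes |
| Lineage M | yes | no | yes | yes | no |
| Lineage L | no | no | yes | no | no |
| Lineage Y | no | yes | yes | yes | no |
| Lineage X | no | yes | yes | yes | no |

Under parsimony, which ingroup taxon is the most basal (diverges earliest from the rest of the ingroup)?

Character polarity is set by the outgroup: the derived state is whichever differs from the outgroup's state, so for Char. 5 the derived state is 'no', and for the remaining characters it is 'yes'.
Char. 1 (derived state 'yes') is unique to Lineage M (autapomorphy; uninformative for grouping).
Char. 2 (derived state 'yes') is shared by Lineage X and Lineage Y — a synapomorphy uniting that clade.
Only Lineage B, Lineage L, Lineage M, Lineage X, and Lineage Y show the derived state 'yes' for Char. 3, supporting them as a clade.
Only Lineage M, Lineage X, and Lineage Y show the derived state 'yes' for Char. 4, supporting them as a clade.
Only Lineage L, Lineage M, Lineage X, and Lineage Y show the derived state 'no' for Char. 5, supporting them as a clade.
Most parsimonious ingroup topology: ((Lineage B,((Lineage M,(Lineage Y,Lineage X)),Lineage L)),Lineage U).
Lineage U is sister to the clade containing all other ingroup taxa, so it is the earliest-diverging (most basal) ingroup lineage.

Lineage U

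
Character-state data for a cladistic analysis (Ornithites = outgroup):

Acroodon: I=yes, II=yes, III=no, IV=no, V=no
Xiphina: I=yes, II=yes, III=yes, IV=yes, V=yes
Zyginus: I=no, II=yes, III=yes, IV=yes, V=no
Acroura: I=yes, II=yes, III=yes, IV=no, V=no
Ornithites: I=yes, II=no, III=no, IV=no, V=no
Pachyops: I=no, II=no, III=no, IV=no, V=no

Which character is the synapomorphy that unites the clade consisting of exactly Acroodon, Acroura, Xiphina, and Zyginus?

II

Character polarity is set by the outgroup: the derived state is whichever differs from the outgroup's state, so for I the derived state is 'no', and for the remaining characters it is 'yes'.
I groups Pachyops and Zyginus, which is incompatible with the clades supported by the remaining characters; treating it as convergent (homoplasy) costs fewer steps than any alternative tree.
II (derived state 'yes') is shared by Acroodon, Acroura, Xiphina, and Zyginus — a synapomorphy uniting that clade.
Only Acroura, Xiphina, and Zyginus show the derived state 'yes' for III, supporting them as a clade.
IV (derived state 'yes') is shared by Xiphina and Zyginus — a synapomorphy uniting that clade.
V (derived state 'yes') is unique to Xiphina (autapomorphy; uninformative for grouping).
Most parsimonious ingroup topology: ((((Xiphina,Zyginus),Acroura),Acroodon),Pachyops).
The clade {Acroodon, Acroura, Xiphina, Zyginus} is supported by II: its derived state 'yes' occurs in exactly those taxa and in no other taxon (including the outgroup).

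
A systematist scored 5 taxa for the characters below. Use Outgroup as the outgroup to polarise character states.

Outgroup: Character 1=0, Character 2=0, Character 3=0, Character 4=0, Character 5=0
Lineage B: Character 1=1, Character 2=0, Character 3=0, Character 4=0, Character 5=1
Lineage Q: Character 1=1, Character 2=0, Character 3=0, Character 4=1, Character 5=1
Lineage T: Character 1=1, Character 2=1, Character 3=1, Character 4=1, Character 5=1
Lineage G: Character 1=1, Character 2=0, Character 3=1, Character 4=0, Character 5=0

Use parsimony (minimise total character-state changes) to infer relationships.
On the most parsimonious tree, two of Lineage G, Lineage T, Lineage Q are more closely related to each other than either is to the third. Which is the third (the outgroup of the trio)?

The outgroup has state '0' for every character, so '1' is the derived state throughout.
All ingroup taxa share the derived state '1' for Character 1; it defines the ingroup but does not resolve relationships within it.
Character 2: derived state '1' in Lineage T only — an autapomorphy, so it tells us nothing about relationships among taxa.
Character 3 (state '1') occurs in Lineage G and Lineage T but conflicts with the nesting implied by the other characters — most parsimoniously interpreted as homoplasy.
Character 4: derived state '1' in Lineage Q and Lineage T only — synapomorphy for {Lineage Q, Lineage T}.
Only Lineage B, Lineage Q, and Lineage T show the derived state '1' for Character 5, supporting them as a clade.
Most parsimonious ingroup topology: ((Lineage B,(Lineage Q,Lineage T)),Lineage G).
Lineage T and Lineage Q share a more recent common ancestor with each other than either does with Lineage G, so Lineage G is the least closely related of the three.

Lineage G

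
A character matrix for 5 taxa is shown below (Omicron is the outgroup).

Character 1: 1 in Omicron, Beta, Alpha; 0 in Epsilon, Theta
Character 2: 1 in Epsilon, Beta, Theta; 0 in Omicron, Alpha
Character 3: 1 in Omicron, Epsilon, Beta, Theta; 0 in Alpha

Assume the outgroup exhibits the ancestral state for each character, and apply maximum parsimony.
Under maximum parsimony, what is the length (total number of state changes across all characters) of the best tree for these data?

3

Character polarity is set by the outgroup: the derived state is whichever differs from the outgroup's state, so for Character 1, Character 3 the derived state is '0', and for the remaining characters it is '1'.
Character 1: derived state '0' in Epsilon and Theta only — synapomorphy for {Epsilon, Theta}.
Only Beta, Epsilon, and Theta show the derived state '1' for Character 2, supporting them as a clade.
Character 3 (derived state '0') is unique to Alpha (autapomorphy; uninformative for grouping).
Most parsimonious ingroup topology: (((Epsilon,Theta),Beta),Alpha).
Changes per character on this tree: Character 1: 1; Character 2: 1; Character 3: 1.
Total = 3.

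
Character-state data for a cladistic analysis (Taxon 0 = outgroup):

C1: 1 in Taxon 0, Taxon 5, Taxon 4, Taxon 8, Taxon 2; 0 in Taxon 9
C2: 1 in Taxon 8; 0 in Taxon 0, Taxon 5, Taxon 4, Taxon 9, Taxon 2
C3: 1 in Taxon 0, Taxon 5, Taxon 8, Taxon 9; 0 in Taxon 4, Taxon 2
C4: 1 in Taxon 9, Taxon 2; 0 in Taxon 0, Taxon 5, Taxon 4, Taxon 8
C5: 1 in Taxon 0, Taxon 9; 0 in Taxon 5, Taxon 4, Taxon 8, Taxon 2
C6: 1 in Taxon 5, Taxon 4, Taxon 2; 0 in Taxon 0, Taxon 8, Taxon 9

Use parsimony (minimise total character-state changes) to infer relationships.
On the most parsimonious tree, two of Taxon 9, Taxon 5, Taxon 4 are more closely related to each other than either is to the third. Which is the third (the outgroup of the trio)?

Character polarity is set by the outgroup: the derived state is whichever differs from the outgroup's state, so for C1, C3, C5 the derived state is '0', and for the remaining characters it is '1'.
C1 (derived state '0') is unique to Taxon 9 (autapomorphy; uninformative for grouping).
C2: derived state '1' in Taxon 8 only — an autapomorphy, so it tells us nothing about relationships among taxa.
Only Taxon 2 and Taxon 4 show the derived state '0' for C3, supporting them as a clade.
C4 (state '1') occurs in Taxon 2 and Taxon 9 but conflicts with the nesting implied by the other characters — most parsimoniously interpreted as homoplasy.
Only Taxon 2, Taxon 4, Taxon 5, and Taxon 8 show the derived state '0' for C5, supporting them as a clade.
Only Taxon 2, Taxon 4, and Taxon 5 show the derived state '1' for C6, supporting them as a clade.
Most parsimonious ingroup topology: (((Taxon 5,(Taxon 4,Taxon 2)),Taxon 8),Taxon 9).
Taxon 4 and Taxon 5 share a more recent common ancestor with each other than either does with Taxon 9, so Taxon 9 is the least closely related of the three.

Taxon 9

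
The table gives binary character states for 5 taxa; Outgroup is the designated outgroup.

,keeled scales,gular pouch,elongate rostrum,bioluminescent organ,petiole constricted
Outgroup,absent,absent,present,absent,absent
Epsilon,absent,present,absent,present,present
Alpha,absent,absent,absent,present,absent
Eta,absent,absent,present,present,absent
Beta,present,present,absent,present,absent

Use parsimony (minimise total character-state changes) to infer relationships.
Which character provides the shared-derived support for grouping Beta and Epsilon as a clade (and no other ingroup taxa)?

gular pouch

Character polarity is set by the outgroup: the derived state is whichever differs from the outgroup's state, so for elongate rostrum the derived state is 'absent', and for the remaining characters it is 'present'.
keeled scales: derived state 'present' in Beta only — an autapomorphy, so it tells us nothing about relationships among taxa.
gular pouch (derived state 'present') is shared by Beta and Epsilon — a synapomorphy uniting that clade.
Only Alpha, Beta, and Epsilon show the derived state 'absent' for elongate rostrum, supporting them as a clade.
All ingroup taxa share the derived state 'present' for bioluminescent organ; it defines the ingroup but does not resolve relationships within it.
petiole constricted: derived state 'present' in Epsilon only — an autapomorphy, so it tells us nothing about relationships among taxa.
Most parsimonious ingroup topology: (((Epsilon,Beta),Alpha),Eta).
The clade {Beta, Epsilon} is supported by gular pouch: its derived state 'present' occurs in exactly those taxa and in no other taxon (including the outgroup).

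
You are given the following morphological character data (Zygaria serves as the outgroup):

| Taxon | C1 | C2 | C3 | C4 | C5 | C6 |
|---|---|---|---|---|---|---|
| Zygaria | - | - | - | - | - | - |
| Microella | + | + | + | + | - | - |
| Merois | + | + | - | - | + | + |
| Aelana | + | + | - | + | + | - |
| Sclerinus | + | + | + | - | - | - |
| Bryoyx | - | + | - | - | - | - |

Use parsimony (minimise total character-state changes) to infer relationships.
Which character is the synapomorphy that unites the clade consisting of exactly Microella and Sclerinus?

C3

The outgroup has state '-' for every character, so '+' is the derived state throughout.
C1: derived state '+' in Aelana, Merois, Microella, and Sclerinus only — synapomorphy for {Aelana, Merois, Microella, Sclerinus}.
C2 (derived state '+') is shared by all ingroup taxa — unites the whole ingroup.
Only Microella and Sclerinus show the derived state '+' for C3, supporting them as a clade.
C4 (state '+') occurs in Aelana and Microella but conflicts with the nesting implied by the other characters — most parsimoniously interpreted as homoplasy.
C5: derived state '+' in Aelana and Merois only — synapomorphy for {Aelana, Merois}.
C6: derived state '+' in Merois only — an autapomorphy, so it tells us nothing about relationships among taxa.
Most parsimonious ingroup topology: (((Microella,Sclerinus),(Merois,Aelana)),Bryoyx).
The clade {Microella, Sclerinus} is supported by C3: its derived state '+' occurs in exactly those taxa and in no other taxon (including the outgroup).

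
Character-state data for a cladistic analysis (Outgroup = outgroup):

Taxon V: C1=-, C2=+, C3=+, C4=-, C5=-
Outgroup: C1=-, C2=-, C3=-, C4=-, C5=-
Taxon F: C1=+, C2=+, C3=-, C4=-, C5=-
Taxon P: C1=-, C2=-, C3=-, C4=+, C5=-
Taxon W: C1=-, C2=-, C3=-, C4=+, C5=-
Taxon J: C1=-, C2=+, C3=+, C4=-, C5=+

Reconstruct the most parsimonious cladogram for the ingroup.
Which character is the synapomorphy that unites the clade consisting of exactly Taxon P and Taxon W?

The outgroup has state '-' for every character, so '+' is the derived state throughout.
C1 (derived state '+') is unique to Taxon F (autapomorphy; uninformative for grouping).
C2: derived state '+' in Taxon F, Taxon J, and Taxon V only — synapomorphy for {Taxon F, Taxon J, Taxon V}.
C3 (derived state '+') is shared by Taxon J and Taxon V — a synapomorphy uniting that clade.
C4: derived state '+' in Taxon P and Taxon W only — synapomorphy for {Taxon P, Taxon W}.
C5 (derived state '+') is unique to Taxon J (autapomorphy; uninformative for grouping).
Most parsimonious ingroup topology: ((Taxon P,Taxon W),((Taxon J,Taxon V),Taxon F)).
The clade {Taxon P, Taxon W} is supported by C4: its derived state '+' occurs in exactly those taxa and in no other taxon (including the outgroup).

C4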